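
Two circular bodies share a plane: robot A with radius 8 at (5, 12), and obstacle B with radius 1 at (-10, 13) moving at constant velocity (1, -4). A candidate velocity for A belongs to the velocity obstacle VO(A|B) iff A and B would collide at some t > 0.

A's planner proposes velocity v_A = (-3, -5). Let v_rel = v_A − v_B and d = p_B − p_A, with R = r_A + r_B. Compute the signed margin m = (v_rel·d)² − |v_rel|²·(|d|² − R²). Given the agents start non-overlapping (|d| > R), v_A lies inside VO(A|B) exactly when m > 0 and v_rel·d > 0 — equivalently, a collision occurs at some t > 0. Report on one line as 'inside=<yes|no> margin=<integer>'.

d = (-15, 1),  |d|² = 226;  R = 8+1 = 9,  c = 226−9² = 145
v_rel = (-4, -1),  |v_rel|² = 17;  v_rel·d = (-4)·(-15) + (-1)·(1) = 59
17·t² − 118·t + 145 = 0  ⇒  m = 59² − 17·145 = 1016
m = 1016 > 0,  v_rel·d = 59 > 0  ⇒  inside

inside=yes margin=1016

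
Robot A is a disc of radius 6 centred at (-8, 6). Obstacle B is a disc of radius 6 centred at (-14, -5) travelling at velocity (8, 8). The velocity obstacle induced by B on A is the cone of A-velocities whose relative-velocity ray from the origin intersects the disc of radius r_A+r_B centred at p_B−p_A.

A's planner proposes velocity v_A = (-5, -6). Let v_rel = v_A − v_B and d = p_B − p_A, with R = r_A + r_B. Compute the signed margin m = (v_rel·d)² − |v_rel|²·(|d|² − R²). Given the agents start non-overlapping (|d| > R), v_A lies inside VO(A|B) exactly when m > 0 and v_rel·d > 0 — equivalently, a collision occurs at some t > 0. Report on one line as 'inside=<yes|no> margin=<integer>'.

d = (-6, -11),  |d|² = 157;  R = 6+6 = 12,  c = 157−12² = 13
v_rel = (-13, -14),  |v_rel|² = 365;  v_rel·d = (-13)·(-6) + (-14)·(-11) = 232
365·t² − 464·t + 13 = 0  ⇒  m = 232² − 365·13 = 49079
m = 49079 > 0,  v_rel·d = 232 > 0  ⇒  inside

inside=yes margin=49079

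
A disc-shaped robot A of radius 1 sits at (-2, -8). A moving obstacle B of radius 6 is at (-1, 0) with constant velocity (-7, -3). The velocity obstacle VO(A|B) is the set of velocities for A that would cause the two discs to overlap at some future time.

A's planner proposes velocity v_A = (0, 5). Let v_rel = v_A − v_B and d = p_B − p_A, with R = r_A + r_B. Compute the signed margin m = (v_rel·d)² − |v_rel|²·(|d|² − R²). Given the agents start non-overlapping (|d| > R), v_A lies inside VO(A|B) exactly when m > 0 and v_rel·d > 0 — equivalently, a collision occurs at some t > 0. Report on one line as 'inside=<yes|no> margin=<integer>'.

d = (1, 8),  |d|² = 65;  R = 1+6 = 7,  c = 65−7² = 16
v_rel = (7, 8),  |v_rel|² = 113;  v_rel·d = (7)·(1) + (8)·(8) = 71
113·t² − 142·t + 16 = 0  ⇒  m = 71² − 113·16 = 3233
m = 3233 > 0,  v_rel·d = 71 > 0  ⇒  inside

inside=yes margin=3233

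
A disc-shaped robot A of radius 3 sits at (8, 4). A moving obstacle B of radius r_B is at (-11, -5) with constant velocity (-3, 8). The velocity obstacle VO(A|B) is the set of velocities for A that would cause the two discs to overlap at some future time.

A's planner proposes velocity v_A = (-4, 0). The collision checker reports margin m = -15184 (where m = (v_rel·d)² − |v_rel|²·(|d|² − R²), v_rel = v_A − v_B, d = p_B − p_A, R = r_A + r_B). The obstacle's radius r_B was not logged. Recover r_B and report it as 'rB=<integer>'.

m = -15184
d = (-19, -9);  v_rel = (-1, -8),  |v_rel|² = 65
v_rel×d = (-1)·(-9) − (-8)·(-19) = -143
since m = R²·65 − (-143)²:  R² = (20449 + -15184) / 65 = 81
R = √81 = 9  ⇒  r_B = 9 − 3 = 6

rB=6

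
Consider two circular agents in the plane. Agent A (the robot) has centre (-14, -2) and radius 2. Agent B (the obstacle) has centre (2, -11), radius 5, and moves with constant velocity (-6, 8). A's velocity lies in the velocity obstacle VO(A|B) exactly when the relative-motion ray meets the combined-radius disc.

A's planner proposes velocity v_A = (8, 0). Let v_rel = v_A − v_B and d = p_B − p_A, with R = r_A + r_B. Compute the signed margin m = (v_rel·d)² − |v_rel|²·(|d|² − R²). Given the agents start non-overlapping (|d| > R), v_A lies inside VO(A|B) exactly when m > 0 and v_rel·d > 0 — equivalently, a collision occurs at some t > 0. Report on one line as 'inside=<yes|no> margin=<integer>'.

d = (16, -9),  |d|² = 337;  R = 2+5 = 7,  c = 337−7² = 288
v_rel = (14, -8),  |v_rel|² = 260;  v_rel·d = (14)·(16) + (-8)·(-9) = 296
260·t² − 592·t + 288 = 0  ⇒  m = 296² − 260·288 = 12736
m = 12736 > 0,  v_rel·d = 296 > 0  ⇒  inside

inside=yes margin=12736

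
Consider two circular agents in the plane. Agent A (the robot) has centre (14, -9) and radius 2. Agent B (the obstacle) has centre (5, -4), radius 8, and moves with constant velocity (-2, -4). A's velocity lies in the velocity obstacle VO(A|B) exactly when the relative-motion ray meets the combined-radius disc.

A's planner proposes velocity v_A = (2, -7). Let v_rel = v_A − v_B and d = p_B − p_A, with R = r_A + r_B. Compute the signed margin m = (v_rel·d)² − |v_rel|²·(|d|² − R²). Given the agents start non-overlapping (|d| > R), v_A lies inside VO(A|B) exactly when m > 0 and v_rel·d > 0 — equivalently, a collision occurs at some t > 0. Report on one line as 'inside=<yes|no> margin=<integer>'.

d = (-9, 5),  |d|² = 106;  R = 2+8 = 10,  c = 106−10² = 6
v_rel = (4, -3),  |v_rel|² = 25;  v_rel·d = (4)·(-9) + (-3)·(5) = -51
25·t² + 102·t + 6 = 0  ⇒  m = (-51)² − 25·6 = 2451
m = 2451 > 0,  v_rel·d = -51 < 0  ⇒  outside

inside=no margin=2451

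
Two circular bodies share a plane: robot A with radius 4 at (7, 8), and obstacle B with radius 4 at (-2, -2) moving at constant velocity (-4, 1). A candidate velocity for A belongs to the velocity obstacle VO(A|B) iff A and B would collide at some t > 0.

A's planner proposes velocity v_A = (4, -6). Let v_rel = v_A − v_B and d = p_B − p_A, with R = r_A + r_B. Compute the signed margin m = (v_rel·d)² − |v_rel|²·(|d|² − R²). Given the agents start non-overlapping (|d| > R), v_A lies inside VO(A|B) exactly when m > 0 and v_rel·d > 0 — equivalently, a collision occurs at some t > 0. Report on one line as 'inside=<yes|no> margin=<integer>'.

d = (-9, -10),  |d|² = 181;  R = 4+4 = 8,  c = 181−8² = 117
v_rel = (8, -7),  |v_rel|² = 113;  v_rel·d = (8)·(-9) + (-7)·(-10) = -2
113·t² + 4·t + 117 = 0  ⇒  m = (-2)² − 113·117 = -13217
m = -13217 < 0,  v_rel·d = -2 < 0  ⇒  outside

inside=no margin=-13217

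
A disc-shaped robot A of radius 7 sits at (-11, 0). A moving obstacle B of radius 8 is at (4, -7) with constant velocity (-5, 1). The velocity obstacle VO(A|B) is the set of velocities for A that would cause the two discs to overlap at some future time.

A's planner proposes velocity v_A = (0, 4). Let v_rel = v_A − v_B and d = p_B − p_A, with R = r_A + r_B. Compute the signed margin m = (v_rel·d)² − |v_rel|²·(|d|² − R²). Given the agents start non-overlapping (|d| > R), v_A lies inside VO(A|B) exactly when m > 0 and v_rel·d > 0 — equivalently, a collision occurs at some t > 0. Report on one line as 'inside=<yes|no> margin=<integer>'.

d = (15, -7),  |d|² = 274;  R = 7+8 = 15,  c = 274−15² = 49
v_rel = (5, 3),  |v_rel|² = 34;  v_rel·d = (5)·(15) + (3)·(-7) = 54
34·t² − 108·t + 49 = 0  ⇒  m = 54² − 34·49 = 1250
m = 1250 > 0,  v_rel·d = 54 > 0  ⇒  inside

inside=yes margin=1250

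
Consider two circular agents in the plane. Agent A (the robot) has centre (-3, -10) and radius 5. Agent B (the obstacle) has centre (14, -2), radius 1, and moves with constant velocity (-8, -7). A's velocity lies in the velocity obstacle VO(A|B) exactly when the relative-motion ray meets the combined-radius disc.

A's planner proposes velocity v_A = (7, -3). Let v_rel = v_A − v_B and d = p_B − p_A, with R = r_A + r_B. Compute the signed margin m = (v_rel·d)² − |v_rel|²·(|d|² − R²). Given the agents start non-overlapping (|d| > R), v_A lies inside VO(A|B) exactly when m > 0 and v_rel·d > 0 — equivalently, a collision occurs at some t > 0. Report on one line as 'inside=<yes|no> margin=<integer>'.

d = (17, 8),  |d|² = 353;  R = 5+1 = 6,  c = 353−6² = 317
v_rel = (15, 4),  |v_rel|² = 241;  v_rel·d = (15)·(17) + (4)·(8) = 287
241·t² − 574·t + 317 = 0  ⇒  m = 287² − 241·317 = 5972
m = 5972 > 0,  v_rel·d = 287 > 0  ⇒  inside

inside=yes margin=5972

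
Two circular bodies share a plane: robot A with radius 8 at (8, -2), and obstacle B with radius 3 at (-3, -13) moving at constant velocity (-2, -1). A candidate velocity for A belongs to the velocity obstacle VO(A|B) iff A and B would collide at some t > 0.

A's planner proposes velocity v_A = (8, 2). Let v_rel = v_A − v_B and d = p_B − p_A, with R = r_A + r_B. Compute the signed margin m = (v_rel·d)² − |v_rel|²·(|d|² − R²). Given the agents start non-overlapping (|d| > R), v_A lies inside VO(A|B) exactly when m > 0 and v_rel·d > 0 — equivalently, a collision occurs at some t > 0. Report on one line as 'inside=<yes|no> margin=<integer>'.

d = (-11, -11),  |d|² = 242;  R = 8+3 = 11,  c = 242−11² = 121
v_rel = (10, 3),  |v_rel|² = 109;  v_rel·d = (10)·(-11) + (3)·(-11) = -143
109·t² + 286·t + 121 = 0  ⇒  m = (-143)² − 109·121 = 7260
m = 7260 > 0,  v_rel·d = -143 < 0  ⇒  outside

inside=no margin=7260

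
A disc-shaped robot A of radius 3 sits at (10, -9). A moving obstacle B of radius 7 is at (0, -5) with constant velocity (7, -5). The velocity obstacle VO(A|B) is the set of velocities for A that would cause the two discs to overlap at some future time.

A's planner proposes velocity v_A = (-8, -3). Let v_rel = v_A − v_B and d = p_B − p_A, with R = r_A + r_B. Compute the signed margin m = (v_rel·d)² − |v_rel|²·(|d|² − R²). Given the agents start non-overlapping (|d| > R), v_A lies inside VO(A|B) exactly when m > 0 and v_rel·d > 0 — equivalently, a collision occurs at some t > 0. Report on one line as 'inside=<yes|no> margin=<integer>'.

d = (-10, 4),  |d|² = 116;  R = 3+7 = 10,  c = 116−10² = 16
v_rel = (-15, 2),  |v_rel|² = 229;  v_rel·d = (-15)·(-10) + (2)·(4) = 158
229·t² − 316·t + 16 = 0  ⇒  m = 158² − 229·16 = 21300
m = 21300 > 0,  v_rel·d = 158 > 0  ⇒  inside

inside=yes margin=21300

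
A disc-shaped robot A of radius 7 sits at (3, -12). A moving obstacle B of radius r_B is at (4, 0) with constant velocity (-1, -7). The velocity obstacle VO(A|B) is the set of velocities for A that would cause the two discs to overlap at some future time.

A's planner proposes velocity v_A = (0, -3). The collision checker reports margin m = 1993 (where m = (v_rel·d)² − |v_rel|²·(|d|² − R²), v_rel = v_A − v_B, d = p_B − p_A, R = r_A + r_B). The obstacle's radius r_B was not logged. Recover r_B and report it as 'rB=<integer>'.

m = 1993
d = (1, 12);  v_rel = (1, 4),  |v_rel|² = 17
v_rel×d = (1)·(12) − (4)·(1) = 8
since m = R²·17 − 8²:  R² = (64 + 1993) / 17 = 121
R = √121 = 11  ⇒  r_B = 11 − 7 = 4

rB=4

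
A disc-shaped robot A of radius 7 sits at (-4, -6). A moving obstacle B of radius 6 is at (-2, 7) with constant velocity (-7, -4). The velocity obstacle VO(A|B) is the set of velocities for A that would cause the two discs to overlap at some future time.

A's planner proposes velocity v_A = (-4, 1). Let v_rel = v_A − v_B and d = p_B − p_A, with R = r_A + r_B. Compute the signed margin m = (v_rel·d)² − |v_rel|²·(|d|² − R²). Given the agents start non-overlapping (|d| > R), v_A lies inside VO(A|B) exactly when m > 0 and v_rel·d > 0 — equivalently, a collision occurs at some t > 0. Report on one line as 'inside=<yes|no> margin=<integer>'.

d = (2, 13),  |d|² = 173;  R = 7+6 = 13,  c = 173−13² = 4
v_rel = (3, 5),  |v_rel|² = 34;  v_rel·d = (3)·(2) + (5)·(13) = 71
34·t² − 142·t + 4 = 0  ⇒  m = 71² − 34·4 = 4905
m = 4905 > 0,  v_rel·d = 71 > 0  ⇒  inside

inside=yes margin=4905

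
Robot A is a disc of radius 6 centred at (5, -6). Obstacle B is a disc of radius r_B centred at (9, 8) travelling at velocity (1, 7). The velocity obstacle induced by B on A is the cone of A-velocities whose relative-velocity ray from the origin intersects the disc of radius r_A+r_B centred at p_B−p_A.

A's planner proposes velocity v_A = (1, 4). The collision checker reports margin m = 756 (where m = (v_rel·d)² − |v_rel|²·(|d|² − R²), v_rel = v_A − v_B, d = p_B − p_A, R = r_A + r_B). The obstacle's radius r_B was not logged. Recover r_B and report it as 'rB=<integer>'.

m = 756
d = (4, 14);  v_rel = (0, -3),  |v_rel|² = 9
v_rel×d = (0)·(14) − (-3)·(4) = 12
since m = R²·9 − 12²:  R² = (144 + 756) / 9 = 100
R = √100 = 10  ⇒  r_B = 10 − 6 = 4

rB=4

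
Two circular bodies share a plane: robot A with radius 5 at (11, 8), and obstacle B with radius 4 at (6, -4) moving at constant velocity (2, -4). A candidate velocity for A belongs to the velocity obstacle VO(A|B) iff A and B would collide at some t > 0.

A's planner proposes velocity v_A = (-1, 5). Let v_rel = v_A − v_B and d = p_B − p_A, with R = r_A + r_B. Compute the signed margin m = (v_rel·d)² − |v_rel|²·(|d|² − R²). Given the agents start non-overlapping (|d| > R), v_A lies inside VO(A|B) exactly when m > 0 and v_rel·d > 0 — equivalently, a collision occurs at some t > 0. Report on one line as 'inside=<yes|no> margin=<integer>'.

d = (-5, -12),  |d|² = 169;  R = 5+4 = 9,  c = 169−9² = 88
v_rel = (-3, 9),  |v_rel|² = 90;  v_rel·d = (-3)·(-5) + (9)·(-12) = -93
90·t² + 186·t + 88 = 0  ⇒  m = (-93)² − 90·88 = 729
m = 729 > 0,  v_rel·d = -93 < 0  ⇒  outside

inside=no margin=729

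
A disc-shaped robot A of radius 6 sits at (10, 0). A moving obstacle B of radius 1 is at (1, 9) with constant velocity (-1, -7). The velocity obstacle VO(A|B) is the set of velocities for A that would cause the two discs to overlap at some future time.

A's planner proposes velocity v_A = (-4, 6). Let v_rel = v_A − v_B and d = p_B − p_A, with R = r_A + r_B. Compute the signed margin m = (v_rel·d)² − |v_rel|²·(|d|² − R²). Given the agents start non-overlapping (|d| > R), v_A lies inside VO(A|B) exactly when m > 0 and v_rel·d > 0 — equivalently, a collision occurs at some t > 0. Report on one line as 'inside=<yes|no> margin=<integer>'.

d = (-9, 9),  |d|² = 162;  R = 6+1 = 7,  c = 162−7² = 113
v_rel = (-3, 13),  |v_rel|² = 178;  v_rel·d = (-3)·(-9) + (13)·(9) = 144
178·t² − 288·t + 113 = 0  ⇒  m = 144² − 178·113 = 622
m = 622 > 0,  v_rel·d = 144 > 0  ⇒  inside

inside=yes margin=622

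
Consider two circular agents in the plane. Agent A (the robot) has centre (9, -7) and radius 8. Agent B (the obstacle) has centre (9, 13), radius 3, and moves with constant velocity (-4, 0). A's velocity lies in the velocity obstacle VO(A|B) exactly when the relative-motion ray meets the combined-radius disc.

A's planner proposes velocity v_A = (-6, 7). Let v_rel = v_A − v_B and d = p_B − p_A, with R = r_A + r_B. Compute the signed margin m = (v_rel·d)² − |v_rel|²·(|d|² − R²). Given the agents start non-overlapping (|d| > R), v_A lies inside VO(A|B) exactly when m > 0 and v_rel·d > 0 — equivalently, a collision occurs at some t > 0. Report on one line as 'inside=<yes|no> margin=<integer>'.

d = (0, 20),  |d|² = 400;  R = 8+3 = 11,  c = 400−11² = 279
v_rel = (-2, 7),  |v_rel|² = 53;  v_rel·d = (-2)·(0) + (7)·(20) = 140
53·t² − 280·t + 279 = 0  ⇒  m = 140² − 53·279 = 4813
m = 4813 > 0,  v_rel·d = 140 > 0  ⇒  inside

inside=yes margin=4813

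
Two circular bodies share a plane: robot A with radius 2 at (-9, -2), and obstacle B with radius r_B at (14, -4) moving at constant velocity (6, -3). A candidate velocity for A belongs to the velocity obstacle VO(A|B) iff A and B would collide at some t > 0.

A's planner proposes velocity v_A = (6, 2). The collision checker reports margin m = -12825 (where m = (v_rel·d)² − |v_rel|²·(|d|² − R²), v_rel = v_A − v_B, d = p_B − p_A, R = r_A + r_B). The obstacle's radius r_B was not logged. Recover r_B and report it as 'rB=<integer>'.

m = -12825
d = (23, -2);  v_rel = (0, 5),  |v_rel|² = 25
v_rel×d = (0)·(-2) − (5)·(23) = -115
since m = R²·25 − (-115)²:  R² = (13225 + -12825) / 25 = 16
R = √16 = 4  ⇒  r_B = 4 − 2 = 2

rB=2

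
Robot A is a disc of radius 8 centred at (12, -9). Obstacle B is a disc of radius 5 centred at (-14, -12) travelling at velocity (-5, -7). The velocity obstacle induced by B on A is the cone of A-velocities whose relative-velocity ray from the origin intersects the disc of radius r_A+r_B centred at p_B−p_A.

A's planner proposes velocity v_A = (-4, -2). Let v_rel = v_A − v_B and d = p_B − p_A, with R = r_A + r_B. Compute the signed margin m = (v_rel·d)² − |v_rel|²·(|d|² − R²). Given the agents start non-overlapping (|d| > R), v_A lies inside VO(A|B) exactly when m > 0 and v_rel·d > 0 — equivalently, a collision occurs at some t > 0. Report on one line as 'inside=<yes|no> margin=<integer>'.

d = (-26, -3),  |d|² = 685;  R = 8+5 = 13,  c = 685−13² = 516
v_rel = (1, 5),  |v_rel|² = 26;  v_rel·d = (1)·(-26) + (5)·(-3) = -41
26·t² + 82·t + 516 = 0  ⇒  m = (-41)² − 26·516 = -11735
m = -11735 < 0,  v_rel·d = -41 < 0  ⇒  outside

inside=no margin=-11735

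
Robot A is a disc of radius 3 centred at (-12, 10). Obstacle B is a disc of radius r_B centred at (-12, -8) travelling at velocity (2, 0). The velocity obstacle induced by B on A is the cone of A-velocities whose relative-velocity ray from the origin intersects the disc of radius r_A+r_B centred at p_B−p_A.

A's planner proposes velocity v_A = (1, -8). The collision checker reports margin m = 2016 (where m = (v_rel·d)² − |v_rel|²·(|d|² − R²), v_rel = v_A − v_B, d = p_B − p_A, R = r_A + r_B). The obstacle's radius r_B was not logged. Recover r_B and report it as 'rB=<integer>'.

m = 2016
d = (0, -18);  v_rel = (-1, -8),  |v_rel|² = 65
v_rel×d = (-1)·(-18) − (-8)·(0) = 18
since m = R²·65 − 18²:  R² = (324 + 2016) / 65 = 36
R = √36 = 6  ⇒  r_B = 6 − 3 = 3

rB=3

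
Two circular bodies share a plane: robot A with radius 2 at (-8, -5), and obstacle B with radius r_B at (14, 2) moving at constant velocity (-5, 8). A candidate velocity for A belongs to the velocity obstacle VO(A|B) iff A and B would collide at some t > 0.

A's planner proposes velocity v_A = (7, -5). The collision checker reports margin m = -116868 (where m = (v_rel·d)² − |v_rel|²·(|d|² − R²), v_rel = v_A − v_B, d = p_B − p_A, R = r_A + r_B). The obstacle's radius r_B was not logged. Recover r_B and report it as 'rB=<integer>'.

m = -116868
d = (22, 7);  v_rel = (12, -13),  |v_rel|² = 313
v_rel×d = (12)·(7) − (-13)·(22) = 370
since m = R²·313 − 370²:  R² = (136900 + -116868) / 313 = 64
R = √64 = 8  ⇒  r_B = 8 − 2 = 6

rB=6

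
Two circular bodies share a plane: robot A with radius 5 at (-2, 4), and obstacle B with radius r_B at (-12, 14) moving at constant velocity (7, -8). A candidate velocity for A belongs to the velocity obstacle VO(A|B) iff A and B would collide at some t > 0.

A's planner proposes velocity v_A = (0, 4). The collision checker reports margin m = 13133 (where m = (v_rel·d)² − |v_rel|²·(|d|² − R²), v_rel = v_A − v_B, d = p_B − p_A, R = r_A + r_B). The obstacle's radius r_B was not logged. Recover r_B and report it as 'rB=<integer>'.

m = 13133
d = (-10, 10);  v_rel = (-7, 12),  |v_rel|² = 193
v_rel×d = (-7)·(10) − (12)·(-10) = 50
since m = R²·193 − 50²:  R² = (2500 + 13133) / 193 = 81
R = √81 = 9  ⇒  r_B = 9 − 5 = 4

rB=4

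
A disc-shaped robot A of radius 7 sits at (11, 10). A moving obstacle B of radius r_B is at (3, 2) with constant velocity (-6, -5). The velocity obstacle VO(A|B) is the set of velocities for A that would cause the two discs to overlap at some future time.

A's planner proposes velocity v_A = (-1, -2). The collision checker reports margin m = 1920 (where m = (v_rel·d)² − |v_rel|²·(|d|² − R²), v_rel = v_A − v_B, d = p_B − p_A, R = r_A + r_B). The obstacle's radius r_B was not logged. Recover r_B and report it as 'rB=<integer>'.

m = 1920
d = (-8, -8);  v_rel = (5, 3),  |v_rel|² = 34
v_rel×d = (5)·(-8) − (3)·(-8) = -16
since m = R²·34 − (-16)²:  R² = (256 + 1920) / 34 = 64
R = √64 = 8  ⇒  r_B = 8 − 7 = 1

rB=1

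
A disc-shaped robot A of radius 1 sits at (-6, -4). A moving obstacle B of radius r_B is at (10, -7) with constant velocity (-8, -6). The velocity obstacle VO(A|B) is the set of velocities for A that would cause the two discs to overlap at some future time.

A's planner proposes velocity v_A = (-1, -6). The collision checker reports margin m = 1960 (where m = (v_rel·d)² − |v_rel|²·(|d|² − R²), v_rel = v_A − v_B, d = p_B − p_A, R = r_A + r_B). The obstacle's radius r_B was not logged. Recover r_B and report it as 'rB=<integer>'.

m = 1960
d = (16, -3);  v_rel = (7, 0),  |v_rel|² = 49
v_rel×d = (7)·(-3) − (0)·(16) = -21
since m = R²·49 − (-21)²:  R² = (441 + 1960) / 49 = 49
R = √49 = 7  ⇒  r_B = 7 − 1 = 6

rB=6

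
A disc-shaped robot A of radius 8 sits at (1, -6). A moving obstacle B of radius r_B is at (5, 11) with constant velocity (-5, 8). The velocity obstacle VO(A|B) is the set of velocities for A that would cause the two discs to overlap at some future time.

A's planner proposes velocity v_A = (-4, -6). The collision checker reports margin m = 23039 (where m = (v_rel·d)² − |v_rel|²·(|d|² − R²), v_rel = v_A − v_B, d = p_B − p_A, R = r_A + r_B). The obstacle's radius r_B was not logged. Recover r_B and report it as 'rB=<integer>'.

m = 23039
d = (4, 17);  v_rel = (1, -14),  |v_rel|² = 197
v_rel×d = (1)·(17) − (-14)·(4) = 73
since m = R²·197 − 73²:  R² = (5329 + 23039) / 197 = 144
R = √144 = 12  ⇒  r_B = 12 − 8 = 4

rB=4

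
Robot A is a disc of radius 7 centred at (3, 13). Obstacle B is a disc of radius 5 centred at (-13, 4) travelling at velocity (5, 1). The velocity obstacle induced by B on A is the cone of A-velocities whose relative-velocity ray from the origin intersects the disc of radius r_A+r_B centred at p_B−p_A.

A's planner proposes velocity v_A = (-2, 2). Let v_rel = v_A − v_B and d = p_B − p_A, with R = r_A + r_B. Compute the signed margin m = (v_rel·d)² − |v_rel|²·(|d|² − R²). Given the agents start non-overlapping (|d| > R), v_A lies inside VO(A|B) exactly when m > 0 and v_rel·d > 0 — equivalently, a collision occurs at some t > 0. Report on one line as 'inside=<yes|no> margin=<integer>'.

d = (-16, -9),  |d|² = 337;  R = 7+5 = 12,  c = 337−12² = 193
v_rel = (-7, 1),  |v_rel|² = 50;  v_rel·d = (-7)·(-16) + (1)·(-9) = 103
50·t² − 206·t + 193 = 0  ⇒  m = 103² − 50·193 = 959
m = 959 > 0,  v_rel·d = 103 > 0  ⇒  inside

inside=yes margin=959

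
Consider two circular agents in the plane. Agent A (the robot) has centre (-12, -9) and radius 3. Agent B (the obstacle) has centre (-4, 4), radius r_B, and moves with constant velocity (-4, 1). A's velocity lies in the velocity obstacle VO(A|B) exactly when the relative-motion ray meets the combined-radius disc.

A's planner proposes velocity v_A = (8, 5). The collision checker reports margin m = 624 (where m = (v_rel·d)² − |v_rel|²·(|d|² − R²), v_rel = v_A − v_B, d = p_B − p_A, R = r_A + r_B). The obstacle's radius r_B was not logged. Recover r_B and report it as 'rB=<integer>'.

m = 624
d = (8, 13);  v_rel = (12, 4),  |v_rel|² = 160
v_rel×d = (12)·(13) − (4)·(8) = 124
since m = R²·160 − 124²:  R² = (15376 + 624) / 160 = 100
R = √100 = 10  ⇒  r_B = 10 − 3 = 7

rB=7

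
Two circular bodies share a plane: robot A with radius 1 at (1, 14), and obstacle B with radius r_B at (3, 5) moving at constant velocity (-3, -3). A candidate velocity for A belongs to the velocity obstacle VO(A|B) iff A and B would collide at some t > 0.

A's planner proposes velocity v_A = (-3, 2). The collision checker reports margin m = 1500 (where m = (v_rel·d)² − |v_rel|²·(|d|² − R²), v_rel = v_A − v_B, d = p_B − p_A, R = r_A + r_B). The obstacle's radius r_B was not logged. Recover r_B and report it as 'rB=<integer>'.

m = 1500
d = (2, -9);  v_rel = (0, 5),  |v_rel|² = 25
v_rel×d = (0)·(-9) − (5)·(2) = -10
since m = R²·25 − (-10)²:  R² = (100 + 1500) / 25 = 64
R = √64 = 8  ⇒  r_B = 8 − 1 = 7

rB=7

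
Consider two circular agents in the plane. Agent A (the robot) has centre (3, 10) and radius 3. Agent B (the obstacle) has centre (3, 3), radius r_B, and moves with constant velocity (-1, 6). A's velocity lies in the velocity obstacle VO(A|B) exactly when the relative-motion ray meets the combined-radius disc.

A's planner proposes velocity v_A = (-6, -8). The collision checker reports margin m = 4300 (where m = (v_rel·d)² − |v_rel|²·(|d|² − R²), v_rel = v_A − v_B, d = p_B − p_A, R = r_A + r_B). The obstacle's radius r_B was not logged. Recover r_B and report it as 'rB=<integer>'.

m = 4300
d = (0, -7);  v_rel = (-5, -14),  |v_rel|² = 221
v_rel×d = (-5)·(-7) − (-14)·(0) = 35
since m = R²·221 − 35²:  R² = (1225 + 4300) / 221 = 25
R = √25 = 5  ⇒  r_B = 5 − 3 = 2

rB=2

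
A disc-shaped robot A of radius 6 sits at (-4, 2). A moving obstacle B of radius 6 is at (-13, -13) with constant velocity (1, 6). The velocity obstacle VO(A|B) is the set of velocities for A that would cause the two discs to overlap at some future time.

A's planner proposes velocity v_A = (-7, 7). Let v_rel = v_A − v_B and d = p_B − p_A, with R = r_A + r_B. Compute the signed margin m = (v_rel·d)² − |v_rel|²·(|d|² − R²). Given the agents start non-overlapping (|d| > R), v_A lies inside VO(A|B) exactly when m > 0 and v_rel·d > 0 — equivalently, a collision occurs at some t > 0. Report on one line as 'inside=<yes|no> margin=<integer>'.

d = (-9, -15),  |d|² = 306;  R = 6+6 = 12,  c = 306−12² = 162
v_rel = (-8, 1),  |v_rel|² = 65;  v_rel·d = (-8)·(-9) + (1)·(-15) = 57
65·t² − 114·t + 162 = 0  ⇒  m = 57² − 65·162 = -7281
m = -7281 < 0,  v_rel·d = 57 > 0  ⇒  outside

inside=no margin=-7281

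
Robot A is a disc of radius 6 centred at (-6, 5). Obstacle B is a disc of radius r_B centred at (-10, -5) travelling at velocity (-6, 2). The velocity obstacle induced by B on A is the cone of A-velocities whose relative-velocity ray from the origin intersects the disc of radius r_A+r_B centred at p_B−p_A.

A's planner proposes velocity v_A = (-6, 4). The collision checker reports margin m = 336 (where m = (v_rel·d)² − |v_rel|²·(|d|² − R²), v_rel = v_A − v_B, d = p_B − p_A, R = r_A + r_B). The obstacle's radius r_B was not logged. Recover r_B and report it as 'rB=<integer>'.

m = 336
d = (-4, -10);  v_rel = (0, 2),  |v_rel|² = 4
v_rel×d = (0)·(-10) − (2)·(-4) = 8
since m = R²·4 − 8²:  R² = (64 + 336) / 4 = 100
R = √100 = 10  ⇒  r_B = 10 − 6 = 4

rB=4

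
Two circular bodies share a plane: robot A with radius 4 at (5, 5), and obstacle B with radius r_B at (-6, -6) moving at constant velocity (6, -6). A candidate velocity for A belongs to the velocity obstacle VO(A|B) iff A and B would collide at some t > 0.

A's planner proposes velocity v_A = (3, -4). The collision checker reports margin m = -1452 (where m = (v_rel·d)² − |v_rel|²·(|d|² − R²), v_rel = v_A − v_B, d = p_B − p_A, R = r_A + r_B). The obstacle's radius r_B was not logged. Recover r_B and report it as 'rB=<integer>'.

m = -1452
d = (-11, -11);  v_rel = (-3, 2),  |v_rel|² = 13
v_rel×d = (-3)·(-11) − (2)·(-11) = 55
since m = R²·13 − 55²:  R² = (3025 + -1452) / 13 = 121
R = √121 = 11  ⇒  r_B = 11 − 4 = 7

rB=7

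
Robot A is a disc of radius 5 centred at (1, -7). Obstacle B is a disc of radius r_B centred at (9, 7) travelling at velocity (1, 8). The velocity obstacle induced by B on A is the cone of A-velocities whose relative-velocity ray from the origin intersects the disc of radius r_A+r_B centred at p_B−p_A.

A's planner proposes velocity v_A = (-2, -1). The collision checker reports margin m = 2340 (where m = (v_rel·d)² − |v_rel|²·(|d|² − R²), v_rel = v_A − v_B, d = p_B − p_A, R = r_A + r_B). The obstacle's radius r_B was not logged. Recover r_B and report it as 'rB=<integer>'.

m = 2340
d = (8, 14);  v_rel = (-3, -9),  |v_rel|² = 90
v_rel×d = (-3)·(14) − (-9)·(8) = 30
since m = R²·90 − 30²:  R² = (900 + 2340) / 90 = 36
R = √36 = 6  ⇒  r_B = 6 − 5 = 1

rB=1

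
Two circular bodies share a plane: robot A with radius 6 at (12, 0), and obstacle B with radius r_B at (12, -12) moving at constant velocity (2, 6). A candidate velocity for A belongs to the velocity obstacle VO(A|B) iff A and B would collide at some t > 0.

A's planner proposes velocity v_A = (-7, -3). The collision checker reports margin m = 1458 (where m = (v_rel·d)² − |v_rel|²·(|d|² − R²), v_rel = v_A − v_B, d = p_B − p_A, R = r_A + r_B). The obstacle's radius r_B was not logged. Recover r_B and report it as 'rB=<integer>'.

m = 1458
d = (0, -12);  v_rel = (-9, -9),  |v_rel|² = 162
v_rel×d = (-9)·(-12) − (-9)·(0) = 108
since m = R²·162 − 108²:  R² = (11664 + 1458) / 162 = 81
R = √81 = 9  ⇒  r_B = 9 − 6 = 3

rB=3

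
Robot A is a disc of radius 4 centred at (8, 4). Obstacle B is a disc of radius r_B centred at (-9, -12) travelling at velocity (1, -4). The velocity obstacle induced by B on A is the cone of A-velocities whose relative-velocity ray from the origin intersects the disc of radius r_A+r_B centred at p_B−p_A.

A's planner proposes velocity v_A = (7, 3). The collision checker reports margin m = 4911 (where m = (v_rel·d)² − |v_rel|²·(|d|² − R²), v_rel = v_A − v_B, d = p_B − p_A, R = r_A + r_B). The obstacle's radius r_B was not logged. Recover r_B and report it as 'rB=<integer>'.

m = 4911
d = (-17, -16);  v_rel = (6, 7),  |v_rel|² = 85
v_rel×d = (6)·(-16) − (7)·(-17) = 23
since m = R²·85 − 23²:  R² = (529 + 4911) / 85 = 64
R = √64 = 8  ⇒  r_B = 8 − 4 = 4

rB=4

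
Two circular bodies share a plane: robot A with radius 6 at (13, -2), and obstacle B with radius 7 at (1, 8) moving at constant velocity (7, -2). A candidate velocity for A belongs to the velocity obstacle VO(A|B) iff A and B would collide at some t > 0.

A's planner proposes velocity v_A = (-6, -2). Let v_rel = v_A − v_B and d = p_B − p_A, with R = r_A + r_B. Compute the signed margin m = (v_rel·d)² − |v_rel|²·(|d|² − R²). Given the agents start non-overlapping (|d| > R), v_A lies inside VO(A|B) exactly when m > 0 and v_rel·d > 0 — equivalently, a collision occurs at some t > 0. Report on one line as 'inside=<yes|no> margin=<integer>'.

d = (-12, 10),  |d|² = 244;  R = 6+7 = 13,  c = 244−13² = 75
v_rel = (-13, 0),  |v_rel|² = 169;  v_rel·d = (-13)·(-12) + (0)·(10) = 156
169·t² − 312·t + 75 = 0  ⇒  m = 156² − 169·75 = 11661
m = 11661 > 0,  v_rel·d = 156 > 0  ⇒  inside

inside=yes margin=11661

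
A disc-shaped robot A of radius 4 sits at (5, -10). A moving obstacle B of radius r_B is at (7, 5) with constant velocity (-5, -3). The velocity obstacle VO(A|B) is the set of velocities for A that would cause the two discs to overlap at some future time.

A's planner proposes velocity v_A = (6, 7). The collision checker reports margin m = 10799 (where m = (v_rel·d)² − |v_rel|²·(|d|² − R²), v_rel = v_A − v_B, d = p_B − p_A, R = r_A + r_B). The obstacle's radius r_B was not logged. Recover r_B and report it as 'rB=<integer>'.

m = 10799
d = (2, 15);  v_rel = (11, 10),  |v_rel|² = 221
v_rel×d = (11)·(15) − (10)·(2) = 145
since m = R²·221 − 145²:  R² = (21025 + 10799) / 221 = 144
R = √144 = 12  ⇒  r_B = 12 − 4 = 8

rB=8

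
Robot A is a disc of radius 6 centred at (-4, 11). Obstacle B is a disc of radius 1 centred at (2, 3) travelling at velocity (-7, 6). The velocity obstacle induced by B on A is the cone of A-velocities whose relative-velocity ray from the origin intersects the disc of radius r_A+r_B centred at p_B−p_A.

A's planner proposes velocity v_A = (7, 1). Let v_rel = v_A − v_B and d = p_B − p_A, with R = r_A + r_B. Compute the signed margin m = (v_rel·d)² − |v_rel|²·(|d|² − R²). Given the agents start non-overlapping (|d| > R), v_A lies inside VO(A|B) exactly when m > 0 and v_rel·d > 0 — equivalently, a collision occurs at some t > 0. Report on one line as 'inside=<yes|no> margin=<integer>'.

d = (6, -8),  |d|² = 100;  R = 6+1 = 7,  c = 100−7² = 51
v_rel = (14, -5),  |v_rel|² = 221;  v_rel·d = (14)·(6) + (-5)·(-8) = 124
221·t² − 248·t + 51 = 0  ⇒  m = 124² − 221·51 = 4105
m = 4105 > 0,  v_rel·d = 124 > 0  ⇒  inside

inside=yes margin=4105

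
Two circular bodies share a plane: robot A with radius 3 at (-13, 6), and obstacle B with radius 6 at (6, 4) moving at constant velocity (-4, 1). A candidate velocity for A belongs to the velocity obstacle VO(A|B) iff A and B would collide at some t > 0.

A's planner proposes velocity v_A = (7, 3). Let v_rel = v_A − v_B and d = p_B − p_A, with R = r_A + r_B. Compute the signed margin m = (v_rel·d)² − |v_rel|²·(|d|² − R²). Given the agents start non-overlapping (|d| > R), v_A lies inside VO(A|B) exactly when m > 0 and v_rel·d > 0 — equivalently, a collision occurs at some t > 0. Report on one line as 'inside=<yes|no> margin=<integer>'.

d = (19, -2),  |d|² = 365;  R = 3+6 = 9,  c = 365−9² = 284
v_rel = (11, 2),  |v_rel|² = 125;  v_rel·d = (11)·(19) + (2)·(-2) = 205
125·t² − 410·t + 284 = 0  ⇒  m = 205² − 125·284 = 6525
m = 6525 > 0,  v_rel·d = 205 > 0  ⇒  inside

inside=yes margin=6525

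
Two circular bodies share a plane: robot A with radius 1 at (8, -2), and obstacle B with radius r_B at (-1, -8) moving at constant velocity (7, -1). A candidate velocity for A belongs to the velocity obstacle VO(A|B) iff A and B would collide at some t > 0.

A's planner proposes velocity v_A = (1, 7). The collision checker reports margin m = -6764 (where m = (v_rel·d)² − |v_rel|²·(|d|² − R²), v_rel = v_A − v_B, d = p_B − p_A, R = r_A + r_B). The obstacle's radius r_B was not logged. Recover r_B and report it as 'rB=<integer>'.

m = -6764
d = (-9, -6);  v_rel = (-6, 8),  |v_rel|² = 100
v_rel×d = (-6)·(-6) − (8)·(-9) = 108
since m = R²·100 − 108²:  R² = (11664 + -6764) / 100 = 49
R = √49 = 7  ⇒  r_B = 7 − 1 = 6

rB=6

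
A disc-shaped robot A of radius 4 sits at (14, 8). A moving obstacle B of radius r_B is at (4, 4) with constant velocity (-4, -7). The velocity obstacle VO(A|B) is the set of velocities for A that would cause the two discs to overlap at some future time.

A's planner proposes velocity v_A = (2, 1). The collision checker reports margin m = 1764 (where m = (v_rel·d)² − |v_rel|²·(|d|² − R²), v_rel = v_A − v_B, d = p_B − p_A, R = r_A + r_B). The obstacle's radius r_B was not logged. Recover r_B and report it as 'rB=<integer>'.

m = 1764
d = (-10, -4);  v_rel = (6, 8),  |v_rel|² = 100
v_rel×d = (6)·(-4) − (8)·(-10) = 56
since m = R²·100 − 56²:  R² = (3136 + 1764) / 100 = 49
R = √49 = 7  ⇒  r_B = 7 − 4 = 3

rB=3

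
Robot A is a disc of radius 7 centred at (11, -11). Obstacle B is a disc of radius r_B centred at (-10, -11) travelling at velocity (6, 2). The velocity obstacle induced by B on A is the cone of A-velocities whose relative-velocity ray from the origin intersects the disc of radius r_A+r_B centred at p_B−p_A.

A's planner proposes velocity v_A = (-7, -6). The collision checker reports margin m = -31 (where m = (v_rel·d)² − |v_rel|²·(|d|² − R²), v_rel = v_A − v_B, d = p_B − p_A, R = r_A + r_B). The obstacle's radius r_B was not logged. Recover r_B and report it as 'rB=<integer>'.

m = -31
d = (-21, 0);  v_rel = (-13, -8),  |v_rel|² = 233
v_rel×d = (-13)·(0) − (-8)·(-21) = -168
since m = R²·233 − (-168)²:  R² = (28224 + -31) / 233 = 121
R = √121 = 11  ⇒  r_B = 11 − 7 = 4

rB=4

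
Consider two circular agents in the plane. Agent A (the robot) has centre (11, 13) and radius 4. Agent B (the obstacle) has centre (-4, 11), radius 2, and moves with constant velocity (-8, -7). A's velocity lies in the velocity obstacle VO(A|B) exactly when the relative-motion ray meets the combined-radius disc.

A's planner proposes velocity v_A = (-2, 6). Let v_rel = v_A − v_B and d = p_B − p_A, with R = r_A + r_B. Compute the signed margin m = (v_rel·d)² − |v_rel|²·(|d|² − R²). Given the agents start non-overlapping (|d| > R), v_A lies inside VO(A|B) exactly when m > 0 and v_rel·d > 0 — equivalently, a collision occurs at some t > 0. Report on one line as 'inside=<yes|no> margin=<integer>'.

d = (-15, -2),  |d|² = 229;  R = 4+2 = 6,  c = 229−6² = 193
v_rel = (6, 13),  |v_rel|² = 205;  v_rel·d = (6)·(-15) + (13)·(-2) = -116
205·t² + 232·t + 193 = 0  ⇒  m = (-116)² − 205·193 = -26109
m = -26109 < 0,  v_rel·d = -116 < 0  ⇒  outside

inside=no margin=-26109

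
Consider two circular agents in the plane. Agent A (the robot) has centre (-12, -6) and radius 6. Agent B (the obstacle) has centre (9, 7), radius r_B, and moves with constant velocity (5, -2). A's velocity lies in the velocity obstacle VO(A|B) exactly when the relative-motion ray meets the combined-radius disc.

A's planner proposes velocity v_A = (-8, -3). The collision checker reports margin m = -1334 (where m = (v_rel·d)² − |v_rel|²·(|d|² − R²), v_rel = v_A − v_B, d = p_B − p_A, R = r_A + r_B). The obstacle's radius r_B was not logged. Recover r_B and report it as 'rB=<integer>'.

m = -1334
d = (21, 13);  v_rel = (-13, -1),  |v_rel|² = 170
v_rel×d = (-13)·(13) − (-1)·(21) = -148
since m = R²·170 − (-148)²:  R² = (21904 + -1334) / 170 = 121
R = √121 = 11  ⇒  r_B = 11 − 6 = 5

rB=5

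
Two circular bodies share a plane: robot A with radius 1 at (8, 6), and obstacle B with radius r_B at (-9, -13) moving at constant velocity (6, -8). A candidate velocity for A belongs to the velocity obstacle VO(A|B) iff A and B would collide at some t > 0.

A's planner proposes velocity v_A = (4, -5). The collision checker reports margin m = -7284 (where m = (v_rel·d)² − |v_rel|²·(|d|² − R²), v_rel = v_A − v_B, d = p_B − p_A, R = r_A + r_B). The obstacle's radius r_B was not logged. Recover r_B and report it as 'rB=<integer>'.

m = -7284
d = (-17, -19);  v_rel = (-2, 3),  |v_rel|² = 13
v_rel×d = (-2)·(-19) − (3)·(-17) = 89
since m = R²·13 − 89²:  R² = (7921 + -7284) / 13 = 49
R = √49 = 7  ⇒  r_B = 7 − 1 = 6

rB=6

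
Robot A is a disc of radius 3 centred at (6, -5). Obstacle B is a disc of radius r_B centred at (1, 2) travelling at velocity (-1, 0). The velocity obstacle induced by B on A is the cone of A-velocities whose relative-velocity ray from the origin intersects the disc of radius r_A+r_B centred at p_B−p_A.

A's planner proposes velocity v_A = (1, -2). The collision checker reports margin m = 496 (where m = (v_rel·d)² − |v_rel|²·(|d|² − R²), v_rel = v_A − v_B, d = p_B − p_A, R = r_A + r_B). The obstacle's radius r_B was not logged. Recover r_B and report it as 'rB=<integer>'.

m = 496
d = (-5, 7);  v_rel = (2, -2),  |v_rel|² = 8
v_rel×d = (2)·(7) − (-2)·(-5) = 4
since m = R²·8 − 4²:  R² = (16 + 496) / 8 = 64
R = √64 = 8  ⇒  r_B = 8 − 3 = 5

rB=5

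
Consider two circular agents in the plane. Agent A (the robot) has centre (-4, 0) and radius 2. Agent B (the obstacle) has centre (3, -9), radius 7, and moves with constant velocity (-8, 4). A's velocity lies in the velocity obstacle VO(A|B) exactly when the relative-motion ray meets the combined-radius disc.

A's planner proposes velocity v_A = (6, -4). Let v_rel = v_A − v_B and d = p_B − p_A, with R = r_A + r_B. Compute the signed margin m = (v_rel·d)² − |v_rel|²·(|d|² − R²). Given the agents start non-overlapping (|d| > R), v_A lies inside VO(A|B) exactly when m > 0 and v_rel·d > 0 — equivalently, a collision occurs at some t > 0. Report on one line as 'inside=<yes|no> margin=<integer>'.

d = (7, -9),  |d|² = 130;  R = 2+7 = 9,  c = 130−9² = 49
v_rel = (14, -8),  |v_rel|² = 260;  v_rel·d = (14)·(7) + (-8)·(-9) = 170
260·t² − 340·t + 49 = 0  ⇒  m = 170² − 260·49 = 16160
m = 16160 > 0,  v_rel·d = 170 > 0  ⇒  inside

inside=yes margin=16160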